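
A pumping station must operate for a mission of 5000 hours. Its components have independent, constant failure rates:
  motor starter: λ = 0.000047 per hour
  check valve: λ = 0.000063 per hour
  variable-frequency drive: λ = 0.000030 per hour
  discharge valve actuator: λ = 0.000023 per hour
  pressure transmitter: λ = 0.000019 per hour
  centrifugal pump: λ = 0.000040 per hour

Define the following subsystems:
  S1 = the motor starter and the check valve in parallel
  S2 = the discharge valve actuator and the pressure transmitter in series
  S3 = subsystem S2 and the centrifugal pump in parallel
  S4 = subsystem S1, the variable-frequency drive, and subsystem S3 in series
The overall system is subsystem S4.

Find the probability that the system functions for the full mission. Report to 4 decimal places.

0.7841

R(motor starter) = exp(−0.000047 × 5000) = 0.790571
R(check valve) = exp(−0.000063 × 5000) = 0.729789
R(variable-frequency drive) = exp(−0.000030 × 5000) = 0.860708
R(discharge valve actuator) = exp(−0.000023 × 5000) = 0.891366
R(pressure transmitter) = exp(−0.000019 × 5000) = 0.909373
R(centrifugal pump) = exp(−0.000040 × 5000) = 0.818731
Parallel (motor starter and check valve): 1 − (1 − 0.790571)(1 − 0.729789) = 0.943410
Series (discharge valve actuator and pressure transmitter): 0.891366 × 0.909373 = 0.810584
Parallel ([0.810584] and centrifugal pump): 1 − (1 − 0.810584)(1 − 0.818731) = 0.965665
Series ([0.943410], variable-frequency drive, and [0.965665]): 0.943410 × 0.860708 × 0.965665 = 0.7841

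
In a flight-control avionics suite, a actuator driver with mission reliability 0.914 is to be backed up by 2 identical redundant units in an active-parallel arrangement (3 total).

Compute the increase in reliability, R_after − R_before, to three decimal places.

R_before = 0.914
R_after = 1 − (1 − 0.914)^3 = 0.999
ΔR = 0.999 − 0.914 = 0.085

0.085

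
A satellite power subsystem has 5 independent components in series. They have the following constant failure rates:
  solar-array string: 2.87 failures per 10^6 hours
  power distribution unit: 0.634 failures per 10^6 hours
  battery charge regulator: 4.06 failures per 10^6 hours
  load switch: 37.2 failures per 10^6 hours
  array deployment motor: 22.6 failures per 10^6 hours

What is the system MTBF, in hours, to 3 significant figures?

14800

Series of exponential components: λ_sys = Σ λ_i
λ_sys = 0.00000287 + 0.000000634 + 0.00000406 + 0.0000372 + 0.0000226 = 6.7364e-05 /h
MTBF = 1 / λ_sys = 14800 h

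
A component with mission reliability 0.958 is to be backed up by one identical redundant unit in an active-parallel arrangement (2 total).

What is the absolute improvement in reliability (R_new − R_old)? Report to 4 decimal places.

R_before = 0.958
R_after = 1 − (1 − 0.958)^2 = 0.9982
ΔR = 0.9982 − 0.958 = 0.0402

0.0402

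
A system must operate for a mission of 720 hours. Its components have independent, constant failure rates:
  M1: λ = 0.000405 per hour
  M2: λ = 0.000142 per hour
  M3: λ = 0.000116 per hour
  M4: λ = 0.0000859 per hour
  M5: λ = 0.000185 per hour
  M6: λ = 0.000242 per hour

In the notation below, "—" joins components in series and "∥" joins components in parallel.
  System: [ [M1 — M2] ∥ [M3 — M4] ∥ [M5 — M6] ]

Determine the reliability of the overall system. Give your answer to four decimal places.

0.9883

R(M1) = exp(−0.000405 × 720) = 0.747067
R(M2) = exp(−0.000142 × 720) = 0.902813
R(M3) = exp(−0.000116 × 720) = 0.919873
R(M4) = exp(−0.0000859 × 720) = 0.940026
R(M5) = exp(−0.000185 × 720) = 0.875290
R(M6) = exp(−0.000242 × 720) = 0.840095
Series (M1 and M2): 0.747067 × 0.902813 = 0.674462
Series (M3 and M4): 0.919873 × 0.940026 = 0.864705
Series (M5 and M6): 0.875290 × 0.840095 = 0.735327
Parallel ([0.674462], [0.864705], and [0.735327]): 1 − (1 − 0.674462)(1 − 0.864705)(1 − 0.735327) = 0.9883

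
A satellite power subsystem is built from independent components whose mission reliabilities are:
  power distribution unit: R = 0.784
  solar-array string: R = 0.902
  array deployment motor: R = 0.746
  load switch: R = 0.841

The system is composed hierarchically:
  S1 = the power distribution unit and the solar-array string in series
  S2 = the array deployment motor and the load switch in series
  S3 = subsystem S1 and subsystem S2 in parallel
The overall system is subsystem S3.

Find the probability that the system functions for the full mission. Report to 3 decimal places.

Series (power distribution unit and solar-array string): 0.78400 × 0.90200 = 0.70717
Series (array deployment motor and load switch): 0.74600 × 0.84100 = 0.62739
Parallel ([0.70717] and [0.62739]): 1 − (1 − 0.70717)(1 − 0.62739) = 0.891

0.891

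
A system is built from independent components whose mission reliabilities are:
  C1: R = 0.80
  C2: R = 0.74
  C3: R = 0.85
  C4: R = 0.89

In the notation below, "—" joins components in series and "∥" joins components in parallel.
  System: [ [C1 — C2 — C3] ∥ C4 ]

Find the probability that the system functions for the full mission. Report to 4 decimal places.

Series (C1, C2, and C3): 0.800000 × 0.740000 × 0.850000 = 0.503200
Parallel ([0.503200] and C4): 1 − (1 − 0.503200)(1 − 0.890000) = 0.9454

0.9454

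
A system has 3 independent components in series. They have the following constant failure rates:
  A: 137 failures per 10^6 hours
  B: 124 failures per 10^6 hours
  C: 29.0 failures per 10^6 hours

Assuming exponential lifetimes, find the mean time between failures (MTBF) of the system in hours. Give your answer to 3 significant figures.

Series of exponential components: λ_sys = Σ λ_i
λ_sys = 0.000137 + 0.000124 + 0.0000290 = 2.9000e-04 /h
MTBF = 1 / λ_sys = 3450 h

3450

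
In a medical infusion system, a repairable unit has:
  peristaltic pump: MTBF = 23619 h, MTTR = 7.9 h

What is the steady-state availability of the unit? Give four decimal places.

A(peristaltic pump) = MTBF/(MTBF+MTTR) = 23619/(23619+7.9) = 0.9997

0.9997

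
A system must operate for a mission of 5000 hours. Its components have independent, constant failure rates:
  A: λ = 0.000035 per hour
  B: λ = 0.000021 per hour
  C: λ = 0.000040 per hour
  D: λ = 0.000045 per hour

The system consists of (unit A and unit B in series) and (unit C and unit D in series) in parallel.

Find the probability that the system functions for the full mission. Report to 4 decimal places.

0.9154

R(A) = exp(−0.000035 × 5000) = 0.839457
R(B) = exp(−0.000021 × 5000) = 0.900325
R(C) = exp(−0.000040 × 5000) = 0.818731
R(D) = exp(−0.000045 × 5000) = 0.798516
Series (A and B): 0.839457 × 0.900325 = 0.755784
Series (C and D): 0.818731 × 0.798516 = 0.653770
Parallel ([0.755784] and [0.653770]): 1 − (1 − 0.755784)(1 − 0.653770) = 0.9154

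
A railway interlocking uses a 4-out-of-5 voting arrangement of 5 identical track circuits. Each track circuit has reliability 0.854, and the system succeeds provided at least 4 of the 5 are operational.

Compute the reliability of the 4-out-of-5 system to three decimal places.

R = Σ_{i=4}^{5} C(5,i) p^i (1−p)^{5−i} with p = 0.854
C(5,4)·0.854^4·0.146^1 = 0.38829
C(5,5)·0.854^5·0.146^0 = 0.45424
Sum = 0.843

0.843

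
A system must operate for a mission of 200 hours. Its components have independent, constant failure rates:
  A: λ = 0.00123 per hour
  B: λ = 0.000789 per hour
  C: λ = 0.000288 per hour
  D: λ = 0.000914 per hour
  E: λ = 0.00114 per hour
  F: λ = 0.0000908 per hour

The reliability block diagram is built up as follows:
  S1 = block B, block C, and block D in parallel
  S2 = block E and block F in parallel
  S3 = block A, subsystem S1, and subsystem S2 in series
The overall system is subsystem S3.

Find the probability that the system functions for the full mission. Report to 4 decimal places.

R(A) = exp(−0.00123 × 200) = 0.781922
R(B) = exp(−0.000789 × 200) = 0.854021
R(C) = exp(−0.000288 × 200) = 0.944027
R(D) = exp(−0.000914 × 200) = 0.832935
R(E) = exp(−0.00114 × 200) = 0.796124
R(F) = exp(−0.0000908 × 200) = 0.982004
Parallel (B, C, and D): 1 − (1 − 0.854021)(1 − 0.944027)(1 − 0.832935) = 0.998635
Parallel (E and F): 1 − (1 − 0.796124)(1 − 0.982004) = 0.996331
Series (A, [0.998635], and [0.996331]): 0.781922 × 0.998635 × 0.996331 = 0.7780

0.7780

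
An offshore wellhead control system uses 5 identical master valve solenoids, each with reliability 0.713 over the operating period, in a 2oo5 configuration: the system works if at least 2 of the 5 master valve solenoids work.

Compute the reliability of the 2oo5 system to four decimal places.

0.9739

R = Σ_{i=2}^{5} C(5,i) p^i (1−p)^{5−i} with p = 0.713
C(5,2)·0.713^2·0.287^3 = 0.120178
C(5,3)·0.713^3·0.287^2 = 0.298561
C(5,4)·0.713^4·0.287^1 = 0.370860
C(5,5)·0.713^5·0.287^0 = 0.184267
Sum = 0.9739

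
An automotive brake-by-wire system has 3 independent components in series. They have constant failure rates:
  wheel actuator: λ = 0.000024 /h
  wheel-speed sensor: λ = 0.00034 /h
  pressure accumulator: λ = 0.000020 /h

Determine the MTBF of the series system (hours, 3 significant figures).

2600

Series of exponential components: λ_sys = Σ λ_i
λ_sys = 0.000024 + 0.00034 + 0.000020 = 3.8400e-04 /h
MTBF = 1 / λ_sys = 2600 h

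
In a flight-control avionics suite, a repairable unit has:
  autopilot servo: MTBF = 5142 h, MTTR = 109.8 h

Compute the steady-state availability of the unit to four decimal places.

A(autopilot servo) = MTBF/(MTBF+MTTR) = 5142/(5142+109.8) = 0.9791

0.9791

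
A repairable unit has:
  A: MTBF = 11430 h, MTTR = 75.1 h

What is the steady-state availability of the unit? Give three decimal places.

0.993

A(A) = MTBF/(MTBF+MTTR) = 11430/(11430+75.1) = 0.993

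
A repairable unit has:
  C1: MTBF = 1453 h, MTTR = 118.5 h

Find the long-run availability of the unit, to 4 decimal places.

0.9246

A(C1) = MTBF/(MTBF+MTTR) = 1453/(1453+118.5) = 0.9246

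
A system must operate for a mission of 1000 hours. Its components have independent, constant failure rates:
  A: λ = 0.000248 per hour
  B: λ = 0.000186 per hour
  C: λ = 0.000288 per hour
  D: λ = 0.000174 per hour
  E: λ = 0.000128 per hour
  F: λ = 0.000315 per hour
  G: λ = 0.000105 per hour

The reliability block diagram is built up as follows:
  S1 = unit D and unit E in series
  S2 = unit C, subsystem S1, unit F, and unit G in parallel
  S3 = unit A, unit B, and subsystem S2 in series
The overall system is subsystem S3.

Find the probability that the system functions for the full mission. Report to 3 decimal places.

0.647

R(A) = exp(−0.000248 × 1000) = 0.78036
R(B) = exp(−0.000186 × 1000) = 0.83027
R(C) = exp(−0.000288 × 1000) = 0.74976
R(D) = exp(−0.000174 × 1000) = 0.84030
R(E) = exp(−0.000128 × 1000) = 0.87985
R(F) = exp(−0.000315 × 1000) = 0.72979
R(G) = exp(−0.000105 × 1000) = 0.90032
Series (D and E): 0.84030 × 0.87985 = 0.73934
Parallel (C, [0.73934], F, and G): 1 − (1 − 0.74976)(1 − 0.73934)(1 − 0.72979)(1 − 0.90032) = 0.99824
Series (A, B, and [0.99824]): 0.78036 × 0.83027 × 0.99824 = 0.647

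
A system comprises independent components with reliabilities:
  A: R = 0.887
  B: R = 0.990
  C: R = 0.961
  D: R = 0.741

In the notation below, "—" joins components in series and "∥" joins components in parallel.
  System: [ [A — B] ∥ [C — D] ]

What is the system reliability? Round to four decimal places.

0.9649

Series (A and B): 0.887000 × 0.990000 = 0.878130
Series (C and D): 0.961000 × 0.741000 = 0.712101
Parallel ([0.878130] and [0.712101]): 1 − (1 − 0.878130)(1 − 0.712101) = 0.9649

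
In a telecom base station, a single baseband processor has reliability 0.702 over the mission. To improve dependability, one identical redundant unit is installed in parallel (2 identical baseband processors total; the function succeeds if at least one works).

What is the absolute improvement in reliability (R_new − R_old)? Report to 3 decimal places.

R_before = 0.702
R_after = 1 − (1 − 0.702)^2 = 0.911
ΔR = 0.911 − 0.702 = 0.209

0.209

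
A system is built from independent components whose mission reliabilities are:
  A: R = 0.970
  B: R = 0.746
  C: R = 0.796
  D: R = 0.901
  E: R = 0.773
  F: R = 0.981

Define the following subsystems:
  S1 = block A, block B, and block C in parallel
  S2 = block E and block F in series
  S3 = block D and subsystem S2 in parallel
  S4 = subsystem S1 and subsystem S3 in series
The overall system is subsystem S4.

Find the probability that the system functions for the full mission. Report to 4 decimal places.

0.9746

Parallel (A, B, and C): 1 − (1 − 0.970000)(1 − 0.746000)(1 − 0.796000) = 0.998446
Series (E and F): 0.773000 × 0.981000 = 0.758313
Parallel (D and [0.758313]): 1 − (1 − 0.901000)(1 − 0.758313) = 0.976073
Series ([0.998446] and [0.976073]): 0.998446 × 0.976073 = 0.9746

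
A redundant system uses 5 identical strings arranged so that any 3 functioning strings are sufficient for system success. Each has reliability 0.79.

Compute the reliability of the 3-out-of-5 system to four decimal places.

0.9341

R = Σ_{i=3}^{5} C(5,i) p^i (1−p)^{5−i} with p = 0.79
C(5,3)·0.79^3·0.21^2 = 0.217430
C(5,4)·0.79^4·0.21^1 = 0.408976
C(5,5)·0.79^5·0.21^0 = 0.307706
Sum = 0.9341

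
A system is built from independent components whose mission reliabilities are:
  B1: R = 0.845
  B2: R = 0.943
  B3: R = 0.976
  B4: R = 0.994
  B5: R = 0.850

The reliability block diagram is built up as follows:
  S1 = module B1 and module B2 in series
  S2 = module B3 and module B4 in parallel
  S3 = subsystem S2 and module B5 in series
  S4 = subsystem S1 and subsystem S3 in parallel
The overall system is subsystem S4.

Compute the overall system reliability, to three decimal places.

Series (B1 and B2): 0.84500 × 0.94300 = 0.79684
Parallel (B3 and B4): 1 − (1 − 0.97600)(1 − 0.99400) = 0.99986
Series ([0.99986] and B5): 0.99986 × 0.85000 = 0.84988
Parallel ([0.79684] and [0.84988]): 1 − (1 − 0.79684)(1 − 0.84988) = 0.970

0.970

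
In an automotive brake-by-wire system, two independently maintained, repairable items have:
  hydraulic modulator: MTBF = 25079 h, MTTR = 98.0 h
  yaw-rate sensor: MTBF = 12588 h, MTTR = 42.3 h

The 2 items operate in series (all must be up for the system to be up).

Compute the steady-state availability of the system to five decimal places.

0.99277

A(hydraulic modulator) = MTBF/(MTBF+MTTR) = 25079/(25079+98.0) = 0.996108
A(yaw-rate sensor) = MTBF/(MTBF+MTTR) = 12588/(12588+42.3) = 0.996651
Series availability: 0.996108 × 0.996651 = 0.99277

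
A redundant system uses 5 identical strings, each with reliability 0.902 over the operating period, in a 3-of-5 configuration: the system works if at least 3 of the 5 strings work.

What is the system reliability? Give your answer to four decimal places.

0.9919

R = Σ_{i=3}^{5} C(5,i) p^i (1−p)^{5−i} with p = 0.902
C(5,3)·0.902^3·0.098^2 = 0.070481
C(5,4)·0.902^4·0.098^1 = 0.324356
C(5,5)·0.902^5·0.098^0 = 0.597080
Sum = 0.9919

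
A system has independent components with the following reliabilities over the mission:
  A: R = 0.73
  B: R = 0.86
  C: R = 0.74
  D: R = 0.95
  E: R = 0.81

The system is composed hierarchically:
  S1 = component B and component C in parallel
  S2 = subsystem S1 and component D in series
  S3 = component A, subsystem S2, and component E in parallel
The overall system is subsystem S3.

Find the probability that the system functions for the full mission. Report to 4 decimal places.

0.9957

Parallel (B and C): 1 − (1 − 0.860000)(1 − 0.740000) = 0.963600
Series ([0.963600] and D): 0.963600 × 0.950000 = 0.915420
Parallel (A, [0.915420], and E): 1 − (1 − 0.730000)(1 − 0.915420)(1 − 0.810000) = 0.9957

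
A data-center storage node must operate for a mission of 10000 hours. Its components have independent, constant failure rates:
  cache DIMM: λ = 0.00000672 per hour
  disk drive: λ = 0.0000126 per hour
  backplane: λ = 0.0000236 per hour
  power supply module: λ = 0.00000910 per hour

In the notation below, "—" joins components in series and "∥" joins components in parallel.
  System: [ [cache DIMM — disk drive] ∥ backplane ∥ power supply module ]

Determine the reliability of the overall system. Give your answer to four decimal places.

0.9968

R(cache DIMM) = exp(−0.00000672 × 10000) = 0.935008
R(disk drive) = exp(−0.0000126 × 10000) = 0.881615
R(backplane) = exp(−0.0000236 × 10000) = 0.789781
R(power supply module) = exp(−0.00000910 × 10000) = 0.913018
Series (cache DIMM and disk drive): 0.935008 × 0.881615 = 0.824317
Parallel ([0.824317], backplane, and power supply module): 1 − (1 − 0.824317)(1 − 0.789781)(1 − 0.913018) = 0.9968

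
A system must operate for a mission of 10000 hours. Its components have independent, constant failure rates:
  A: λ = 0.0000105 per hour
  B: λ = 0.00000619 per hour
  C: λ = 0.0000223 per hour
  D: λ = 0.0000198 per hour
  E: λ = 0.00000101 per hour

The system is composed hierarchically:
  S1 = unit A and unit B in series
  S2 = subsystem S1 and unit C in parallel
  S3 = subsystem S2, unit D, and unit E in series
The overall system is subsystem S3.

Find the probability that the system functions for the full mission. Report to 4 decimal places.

0.7872

R(A) = exp(−0.0000105 × 10000) = 0.900325
R(B) = exp(−0.00000619 × 10000) = 0.939977
R(C) = exp(−0.0000223 × 10000) = 0.800115
R(D) = exp(−0.0000198 × 10000) = 0.820370
R(E) = exp(−0.00000101 × 10000) = 0.989951
Series (A and B): 0.900325 × 0.939977 = 0.846285
Parallel ([0.846285] and C): 1 − (1 − 0.846285)(1 − 0.800115) = 0.969275
Series ([0.969275], D, and E): 0.969275 × 0.820370 × 0.989951 = 0.7872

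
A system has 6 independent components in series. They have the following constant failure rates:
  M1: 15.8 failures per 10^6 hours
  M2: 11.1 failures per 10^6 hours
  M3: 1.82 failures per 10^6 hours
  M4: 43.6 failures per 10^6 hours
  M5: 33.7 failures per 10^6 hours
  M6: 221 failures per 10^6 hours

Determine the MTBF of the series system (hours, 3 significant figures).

Series of exponential components: λ_sys = Σ λ_i
λ_sys = 0.0000158 + 0.0000111 + 0.00000182 + 0.0000436 + 0.0000337 + 0.000221 = 3.2702e-04 /h
MTBF = 1 / λ_sys = 3060 h

3060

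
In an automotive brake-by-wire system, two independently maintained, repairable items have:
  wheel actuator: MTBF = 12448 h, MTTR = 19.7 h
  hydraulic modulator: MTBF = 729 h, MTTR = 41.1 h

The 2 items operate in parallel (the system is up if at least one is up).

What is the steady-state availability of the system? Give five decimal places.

0.99992

A(wheel actuator) = MTBF/(MTBF+MTTR) = 12448/(12448+19.7) = 0.998420
A(hydraulic modulator) = MTBF/(MTBF+MTTR) = 729/(729+41.1) = 0.946630
Parallel availability: 1 − (1 − 0.998420)(1 − 0.946630) = 0.99992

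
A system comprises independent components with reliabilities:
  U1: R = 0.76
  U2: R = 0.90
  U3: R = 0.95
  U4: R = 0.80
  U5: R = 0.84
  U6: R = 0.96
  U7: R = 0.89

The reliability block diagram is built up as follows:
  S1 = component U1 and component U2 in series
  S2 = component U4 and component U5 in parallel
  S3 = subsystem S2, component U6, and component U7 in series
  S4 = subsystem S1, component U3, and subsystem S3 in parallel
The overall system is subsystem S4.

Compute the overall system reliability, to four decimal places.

0.9973

Series (U1 and U2): 0.760000 × 0.900000 = 0.684000
Parallel (U4 and U5): 1 − (1 − 0.800000)(1 − 0.840000) = 0.968000
Series ([0.968000], U6, and U7): 0.968000 × 0.960000 × 0.890000 = 0.827059
Parallel ([0.684000], U3, and [0.827059]): 1 − (1 − 0.684000)(1 − 0.950000)(1 − 0.827059) = 0.9973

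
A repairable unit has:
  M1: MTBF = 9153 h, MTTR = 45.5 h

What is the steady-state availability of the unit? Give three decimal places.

0.995

A(M1) = MTBF/(MTBF+MTTR) = 9153/(9153+45.5) = 0.995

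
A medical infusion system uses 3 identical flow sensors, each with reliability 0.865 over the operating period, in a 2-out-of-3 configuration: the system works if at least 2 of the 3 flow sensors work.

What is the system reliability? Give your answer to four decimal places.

R = Σ_{i=2}^{3} C(3,i) p^i (1−p)^{3−i} with p = 0.865
C(3,2)·0.865^2·0.135^1 = 0.303031
C(3,3)·0.865^3·0.135^0 = 0.647215
Sum = 0.9502

0.9502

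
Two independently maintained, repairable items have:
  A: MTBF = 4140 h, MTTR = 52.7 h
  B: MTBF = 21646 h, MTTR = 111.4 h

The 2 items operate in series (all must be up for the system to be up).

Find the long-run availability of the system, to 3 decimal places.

0.982

A(A) = MTBF/(MTBF+MTTR) = 4140/(4140+52.7) = 0.987431
A(B) = MTBF/(MTBF+MTTR) = 21646/(21646+111.4) = 0.994880
Series availability: 0.987431 × 0.994880 = 0.982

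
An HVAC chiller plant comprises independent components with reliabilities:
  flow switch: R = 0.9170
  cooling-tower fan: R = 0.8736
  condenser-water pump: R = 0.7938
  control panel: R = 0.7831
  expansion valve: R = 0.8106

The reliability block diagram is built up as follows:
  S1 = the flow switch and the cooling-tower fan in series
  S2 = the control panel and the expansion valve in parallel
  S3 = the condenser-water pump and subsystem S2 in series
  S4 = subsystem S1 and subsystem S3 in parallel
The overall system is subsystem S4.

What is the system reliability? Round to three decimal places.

Series (flow switch and cooling-tower fan): 0.91700 × 0.87360 = 0.80109
Parallel (control panel and expansion valve): 1 − (1 − 0.78310)(1 − 0.81060) = 0.95892
Series (condenser-water pump and [0.95892]): 0.79380 × 0.95892 = 0.76119
Parallel ([0.80109] and [0.76119]): 1 − (1 − 0.80109)(1 − 0.76119) = 0.952

0.952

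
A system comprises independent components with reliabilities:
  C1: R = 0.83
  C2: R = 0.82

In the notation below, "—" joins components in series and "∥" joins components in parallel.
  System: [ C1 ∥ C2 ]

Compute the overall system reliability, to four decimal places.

Parallel (C1 and C2): 1 − (1 − 0.830000)(1 − 0.820000) = 0.9694

0.9694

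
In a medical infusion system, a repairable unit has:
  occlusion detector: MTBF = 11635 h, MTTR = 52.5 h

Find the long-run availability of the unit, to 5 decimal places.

A(occlusion detector) = MTBF/(MTBF+MTTR) = 11635/(11635+52.5) = 0.99551

0.99551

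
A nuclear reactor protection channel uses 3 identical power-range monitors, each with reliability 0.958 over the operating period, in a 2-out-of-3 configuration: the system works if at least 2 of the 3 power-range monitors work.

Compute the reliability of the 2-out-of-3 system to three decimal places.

0.995

R = Σ_{i=2}^{3} C(3,i) p^i (1−p)^{3−i} with p = 0.958
C(3,2)·0.958^2·0.042^1 = 0.11564
C(3,3)·0.958^3·0.042^0 = 0.87922
Sum = 0.995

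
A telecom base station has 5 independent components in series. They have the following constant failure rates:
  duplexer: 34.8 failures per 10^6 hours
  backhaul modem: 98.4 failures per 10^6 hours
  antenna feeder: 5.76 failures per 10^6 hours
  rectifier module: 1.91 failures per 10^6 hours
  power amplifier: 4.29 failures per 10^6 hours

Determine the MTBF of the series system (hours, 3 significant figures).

6890

Series of exponential components: λ_sys = Σ λ_i
λ_sys = 0.0000348 + 0.0000984 + 0.00000576 + 0.00000191 + 0.00000429 = 1.4516e-04 /h
MTBF = 1 / λ_sys = 6890 h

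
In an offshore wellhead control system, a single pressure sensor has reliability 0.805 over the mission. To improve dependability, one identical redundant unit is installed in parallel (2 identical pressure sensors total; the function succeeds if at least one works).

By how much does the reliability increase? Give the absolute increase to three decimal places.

0.157

R_before = 0.805
R_after = 1 − (1 − 0.805)^2 = 0.962
ΔR = 0.962 − 0.805 = 0.157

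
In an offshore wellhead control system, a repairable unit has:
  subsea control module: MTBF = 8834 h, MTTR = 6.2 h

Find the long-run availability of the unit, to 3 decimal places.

0.999

A(subsea control module) = MTBF/(MTBF+MTTR) = 8834/(8834+6.2) = 0.999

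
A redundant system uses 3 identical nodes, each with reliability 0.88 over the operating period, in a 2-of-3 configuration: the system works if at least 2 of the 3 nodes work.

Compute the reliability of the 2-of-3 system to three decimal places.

R = Σ_{i=2}^{3} C(3,i) p^i (1−p)^{3−i} with p = 0.88
C(3,2)·0.88^2·0.12^1 = 0.27878
C(3,3)·0.88^3·0.12^0 = 0.68147
Sum = 0.960

0.960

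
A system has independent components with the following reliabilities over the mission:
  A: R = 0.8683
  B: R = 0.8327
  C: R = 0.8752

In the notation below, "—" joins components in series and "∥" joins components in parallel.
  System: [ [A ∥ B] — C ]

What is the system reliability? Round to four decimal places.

Parallel (A and B): 1 − (1 − 0.868300)(1 − 0.832700) = 0.977967
Series ([0.977967] and C): 0.977967 × 0.875200 = 0.8559

0.8559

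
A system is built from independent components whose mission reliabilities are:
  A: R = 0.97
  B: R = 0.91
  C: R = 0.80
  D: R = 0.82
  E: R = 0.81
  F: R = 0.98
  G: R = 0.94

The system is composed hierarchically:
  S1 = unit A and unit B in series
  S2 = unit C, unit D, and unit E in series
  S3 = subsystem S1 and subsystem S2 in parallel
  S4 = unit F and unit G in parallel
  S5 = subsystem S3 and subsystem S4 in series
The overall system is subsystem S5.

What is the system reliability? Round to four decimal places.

Series (A and B): 0.970000 × 0.910000 = 0.882700
Series (C, D, and E): 0.800000 × 0.820000 × 0.810000 = 0.531360
Parallel ([0.882700] and [0.531360]): 1 − (1 − 0.882700)(1 − 0.531360) = 0.945029
Parallel (F and G): 1 − (1 − 0.980000)(1 − 0.940000) = 0.998800
Series ([0.945029] and [0.998800]): 0.945029 × 0.998800 = 0.9439

0.9439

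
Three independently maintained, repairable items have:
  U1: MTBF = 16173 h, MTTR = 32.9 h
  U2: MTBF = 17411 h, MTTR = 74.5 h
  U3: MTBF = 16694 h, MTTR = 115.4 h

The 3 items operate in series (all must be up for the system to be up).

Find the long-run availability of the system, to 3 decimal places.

0.987

A(U1) = MTBF/(MTBF+MTTR) = 16173/(16173+32.9) = 0.997970
A(U2) = MTBF/(MTBF+MTTR) = 17411/(17411+74.5) = 0.995739
A(U3) = MTBF/(MTBF+MTTR) = 16694/(16694+115.4) = 0.993135
Series availability: 0.997970 × 0.995739 × 0.993135 = 0.987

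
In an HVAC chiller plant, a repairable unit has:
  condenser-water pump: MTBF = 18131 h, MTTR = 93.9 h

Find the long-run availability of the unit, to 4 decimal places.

0.9948

A(condenser-water pump) = MTBF/(MTBF+MTTR) = 18131/(18131+93.9) = 0.9948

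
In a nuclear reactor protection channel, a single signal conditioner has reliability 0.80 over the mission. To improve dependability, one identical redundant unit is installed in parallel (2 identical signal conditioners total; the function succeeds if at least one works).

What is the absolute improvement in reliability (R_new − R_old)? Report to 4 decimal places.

0.1600

R_before = 0.80
R_after = 1 − (1 − 0.80)^2 = 0.9600
ΔR = 0.9600 − 0.80 = 0.1600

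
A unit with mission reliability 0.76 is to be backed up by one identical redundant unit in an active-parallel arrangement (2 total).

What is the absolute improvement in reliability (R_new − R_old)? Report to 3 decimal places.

R_before = 0.76
R_after = 1 − (1 − 0.76)^2 = 0.942
ΔR = 0.942 − 0.76 = 0.182

0.182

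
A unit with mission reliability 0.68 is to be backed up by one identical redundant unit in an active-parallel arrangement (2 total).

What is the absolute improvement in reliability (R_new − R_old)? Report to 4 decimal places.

R_before = 0.68
R_after = 1 − (1 − 0.68)^2 = 0.8976
ΔR = 0.8976 − 0.68 = 0.2176

0.2176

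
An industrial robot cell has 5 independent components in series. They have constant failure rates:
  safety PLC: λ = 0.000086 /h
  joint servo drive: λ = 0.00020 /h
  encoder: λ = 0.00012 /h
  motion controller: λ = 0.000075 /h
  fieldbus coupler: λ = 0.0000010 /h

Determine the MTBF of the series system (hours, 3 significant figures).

2070

Series of exponential components: λ_sys = Σ λ_i
λ_sys = 0.000086 + 0.00020 + 0.00012 + 0.000075 + 0.0000010 = 4.8200e-04 /h
MTBF = 1 / λ_sys = 2070 h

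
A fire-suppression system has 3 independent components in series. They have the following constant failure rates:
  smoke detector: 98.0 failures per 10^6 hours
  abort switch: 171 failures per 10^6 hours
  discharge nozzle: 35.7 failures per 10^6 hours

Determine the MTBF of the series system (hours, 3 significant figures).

3280

Series of exponential components: λ_sys = Σ λ_i
λ_sys = 0.0000980 + 0.000171 + 0.0000357 = 3.0470e-04 /h
MTBF = 1 / λ_sys = 3280 h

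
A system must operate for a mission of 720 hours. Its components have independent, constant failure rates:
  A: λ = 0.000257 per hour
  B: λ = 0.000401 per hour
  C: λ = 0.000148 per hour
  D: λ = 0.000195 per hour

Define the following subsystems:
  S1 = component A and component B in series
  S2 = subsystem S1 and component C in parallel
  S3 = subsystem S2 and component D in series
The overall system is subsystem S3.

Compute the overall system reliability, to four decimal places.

R(A) = exp(−0.000257 × 720) = 0.831071
R(B) = exp(−0.000401 × 720) = 0.749222
R(C) = exp(−0.000148 × 720) = 0.898921
R(D) = exp(−0.000195 × 720) = 0.869011
Series (A and B): 0.831071 × 0.749222 = 0.622657
Parallel ([0.622657] and C): 1 − (1 − 0.622657)(1 − 0.898921) = 0.961859
Series ([0.961859] and D): 0.961859 × 0.869011 = 0.8359

0.8359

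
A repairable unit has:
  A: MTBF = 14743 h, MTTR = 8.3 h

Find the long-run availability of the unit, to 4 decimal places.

A(A) = MTBF/(MTBF+MTTR) = 14743/(14743+8.3) = 0.9994

0.9994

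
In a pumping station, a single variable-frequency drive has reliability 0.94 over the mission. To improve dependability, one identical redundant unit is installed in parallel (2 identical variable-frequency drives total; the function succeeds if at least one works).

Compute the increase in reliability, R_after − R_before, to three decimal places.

R_before = 0.94
R_after = 1 − (1 − 0.94)^2 = 0.996
ΔR = 0.996 − 0.94 = 0.056

0.056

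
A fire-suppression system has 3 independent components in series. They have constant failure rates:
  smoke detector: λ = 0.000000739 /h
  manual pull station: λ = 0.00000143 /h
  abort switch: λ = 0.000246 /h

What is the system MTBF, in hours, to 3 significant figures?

4030

Series of exponential components: λ_sys = Σ λ_i
λ_sys = 0.000000739 + 0.00000143 + 0.000246 = 2.4817e-04 /h
MTBF = 1 / λ_sys = 4030 h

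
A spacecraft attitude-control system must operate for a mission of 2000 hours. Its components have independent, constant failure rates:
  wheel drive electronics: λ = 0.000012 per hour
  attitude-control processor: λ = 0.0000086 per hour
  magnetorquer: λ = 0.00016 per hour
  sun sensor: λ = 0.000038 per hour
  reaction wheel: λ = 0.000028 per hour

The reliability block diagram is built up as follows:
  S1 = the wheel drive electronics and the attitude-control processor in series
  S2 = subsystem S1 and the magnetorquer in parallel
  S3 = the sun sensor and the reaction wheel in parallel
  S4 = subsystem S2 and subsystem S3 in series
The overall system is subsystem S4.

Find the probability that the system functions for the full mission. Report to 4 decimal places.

0.9850

R(wheel drive electronics) = exp(−0.000012 × 2000) = 0.976286
R(attitude-control processor) = exp(−0.0000086 × 2000) = 0.982947
R(magnetorquer) = exp(−0.00016 × 2000) = 0.726149
R(sun sensor) = exp(−0.000038 × 2000) = 0.926816
R(reaction wheel) = exp(−0.000028 × 2000) = 0.945539
Series (wheel drive electronics and attitude-control processor): 0.976286 × 0.982947 = 0.959637
Parallel ([0.959637] and magnetorquer): 1 − (1 − 0.959637)(1 − 0.726149) = 0.988947
Parallel (sun sensor and reaction wheel): 1 − (1 − 0.926816)(1 − 0.945539) = 0.996014
Series ([0.988947] and [0.996014]): 0.988947 × 0.996014 = 0.9850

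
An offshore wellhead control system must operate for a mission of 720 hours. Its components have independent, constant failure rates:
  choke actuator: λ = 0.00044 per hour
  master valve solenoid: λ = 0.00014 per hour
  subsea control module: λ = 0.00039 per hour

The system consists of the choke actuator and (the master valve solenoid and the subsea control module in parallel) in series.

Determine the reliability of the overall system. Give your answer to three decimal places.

0.711

R(choke actuator) = exp(−0.00044 × 720) = 0.72848
R(master valve solenoid) = exp(−0.00014 × 720) = 0.90411
R(subsea control module) = exp(−0.00039 × 720) = 0.75518
Parallel (master valve solenoid and subsea control module): 1 − (1 − 0.90411)(1 − 0.75518) = 0.97652
Series (choke actuator and [0.97652]): 0.72848 × 0.97652 = 0.711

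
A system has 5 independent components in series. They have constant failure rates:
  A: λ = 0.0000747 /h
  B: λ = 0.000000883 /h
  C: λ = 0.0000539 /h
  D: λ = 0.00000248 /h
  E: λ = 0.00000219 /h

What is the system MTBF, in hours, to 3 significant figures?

7450

Series of exponential components: λ_sys = Σ λ_i
λ_sys = 0.0000747 + 0.000000883 + 0.0000539 + 0.00000248 + 0.00000219 = 1.3415e-04 /h
MTBF = 1 / λ_sys = 7450 h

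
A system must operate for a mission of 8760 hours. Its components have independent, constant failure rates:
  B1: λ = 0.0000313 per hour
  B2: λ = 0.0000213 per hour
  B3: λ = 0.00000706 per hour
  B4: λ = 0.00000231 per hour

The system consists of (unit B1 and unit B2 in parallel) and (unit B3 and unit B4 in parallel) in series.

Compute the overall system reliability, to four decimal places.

0.9580

R(B1) = exp(−0.0000313 × 8760) = 0.760189
R(B2) = exp(−0.0000213 × 8760) = 0.829786
R(B3) = exp(−0.00000706 × 8760) = 0.940028
R(B4) = exp(−0.00000231 × 8760) = 0.979968
Parallel (B1 and B2): 1 − (1 − 0.760189)(1 − 0.829786) = 0.959181
Parallel (B3 and B4): 1 − (1 − 0.940028)(1 − 0.979968) = 0.998799
Series ([0.959181] and [0.998799]): 0.959181 × 0.998799 = 0.9580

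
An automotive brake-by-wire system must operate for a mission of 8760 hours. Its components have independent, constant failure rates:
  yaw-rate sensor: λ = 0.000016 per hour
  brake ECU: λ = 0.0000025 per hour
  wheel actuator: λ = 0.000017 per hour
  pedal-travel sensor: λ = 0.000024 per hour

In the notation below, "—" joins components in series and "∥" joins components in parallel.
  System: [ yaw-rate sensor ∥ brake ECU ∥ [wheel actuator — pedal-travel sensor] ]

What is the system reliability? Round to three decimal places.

0.999

R(yaw-rate sensor) = exp(−0.000016 × 8760) = 0.86922
R(brake ECU) = exp(−0.0000025 × 8760) = 0.97834
R(wheel actuator) = exp(−0.000017 × 8760) = 0.86164
R(pedal-travel sensor) = exp(−0.000024 × 8760) = 0.81039
Series (wheel actuator and pedal-travel sensor): 0.86164 × 0.81039 = 0.69826
Parallel (yaw-rate sensor, brake ECU, and [0.69826]): 1 − (1 − 0.86922)(1 − 0.97834)(1 − 0.69826) = 0.999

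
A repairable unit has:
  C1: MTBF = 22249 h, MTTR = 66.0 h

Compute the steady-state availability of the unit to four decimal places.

A(C1) = MTBF/(MTBF+MTTR) = 22249/(22249+66.0) = 0.9970

0.9970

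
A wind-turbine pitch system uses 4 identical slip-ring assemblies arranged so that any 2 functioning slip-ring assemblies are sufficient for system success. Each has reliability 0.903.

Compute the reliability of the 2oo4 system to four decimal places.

R = Σ_{i=2}^{4} C(4,i) p^i (1−p)^{4−i} with p = 0.903
C(4,2)·0.903^2·0.097^2 = 0.046033
C(4,3)·0.903^3·0.097^1 = 0.285690
C(4,4)·0.903^4·0.097^0 = 0.664892
Sum = 0.9966

0.9966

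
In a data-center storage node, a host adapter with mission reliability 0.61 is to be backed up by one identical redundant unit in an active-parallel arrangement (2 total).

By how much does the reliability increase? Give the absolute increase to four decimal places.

R_before = 0.61
R_after = 1 − (1 − 0.61)^2 = 0.8479
ΔR = 0.8479 − 0.61 = 0.2379

0.2379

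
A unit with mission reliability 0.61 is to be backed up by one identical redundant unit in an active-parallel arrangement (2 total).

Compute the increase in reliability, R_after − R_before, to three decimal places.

R_before = 0.61
R_after = 1 − (1 − 0.61)^2 = 0.848
ΔR = 0.848 − 0.61 = 0.238

0.238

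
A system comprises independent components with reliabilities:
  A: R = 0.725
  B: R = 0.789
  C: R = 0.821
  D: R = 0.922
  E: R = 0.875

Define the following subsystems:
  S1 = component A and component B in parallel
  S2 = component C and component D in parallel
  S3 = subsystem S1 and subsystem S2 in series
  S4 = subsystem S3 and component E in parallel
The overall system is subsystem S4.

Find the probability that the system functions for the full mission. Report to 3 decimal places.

0.991

Parallel (A and B): 1 − (1 − 0.72500)(1 − 0.78900) = 0.94198
Parallel (C and D): 1 − (1 − 0.82100)(1 − 0.92200) = 0.98604
Series ([0.94198] and [0.98604]): 0.94198 × 0.98604 = 0.92883
Parallel ([0.92883] and E): 1 − (1 − 0.92883)(1 − 0.87500) = 0.991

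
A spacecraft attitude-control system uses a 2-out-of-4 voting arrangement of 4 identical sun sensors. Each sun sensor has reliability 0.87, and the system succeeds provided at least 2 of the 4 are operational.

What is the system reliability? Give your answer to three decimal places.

0.992

R = Σ_{i=2}^{4} C(4,i) p^i (1−p)^{4−i} with p = 0.87
C(4,2)·0.87^2·0.13^2 = 0.07675
C(4,3)·0.87^3·0.13^1 = 0.34242
C(4,4)·0.87^4·0.13^0 = 0.57290
Sum = 0.992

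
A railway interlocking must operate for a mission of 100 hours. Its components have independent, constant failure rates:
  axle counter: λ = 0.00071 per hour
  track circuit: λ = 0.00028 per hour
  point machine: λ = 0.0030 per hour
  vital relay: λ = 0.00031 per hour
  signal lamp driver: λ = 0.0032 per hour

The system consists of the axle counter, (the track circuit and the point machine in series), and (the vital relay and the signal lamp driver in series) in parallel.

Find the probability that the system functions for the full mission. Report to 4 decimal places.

0.9943

R(axle counter) = exp(−0.00071 × 100) = 0.931462
R(track circuit) = exp(−0.00028 × 100) = 0.972388
R(point machine) = exp(−0.0030 × 100) = 0.740818
R(vital relay) = exp(−0.00031 × 100) = 0.969476
R(signal lamp driver) = exp(−0.0032 × 100) = 0.726149
Series (track circuit and point machine): 0.972388 × 0.740818 = 0.720363
Series (vital relay and signal lamp driver): 0.969476 × 0.726149 = 0.703984
Parallel (axle counter, [0.720363], and [0.703984]): 1 − (1 − 0.931462)(1 − 0.720363)(1 − 0.703984) = 0.9943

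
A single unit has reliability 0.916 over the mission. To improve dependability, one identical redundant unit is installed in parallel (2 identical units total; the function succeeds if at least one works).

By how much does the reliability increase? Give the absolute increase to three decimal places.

R_before = 0.916
R_after = 1 − (1 − 0.916)^2 = 0.993
ΔR = 0.993 − 0.916 = 0.077

0.077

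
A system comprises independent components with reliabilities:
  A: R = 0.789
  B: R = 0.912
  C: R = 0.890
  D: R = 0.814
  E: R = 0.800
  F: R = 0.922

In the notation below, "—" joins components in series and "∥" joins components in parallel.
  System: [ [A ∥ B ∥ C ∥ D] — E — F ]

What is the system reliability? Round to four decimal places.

Parallel (A, B, C, and D): 1 − (1 − 0.789000)(1 − 0.912000)(1 − 0.890000)(1 − 0.814000) = 0.999620
Series ([0.999620], E, and F): 0.999620 × 0.800000 × 0.922000 = 0.7373

0.7373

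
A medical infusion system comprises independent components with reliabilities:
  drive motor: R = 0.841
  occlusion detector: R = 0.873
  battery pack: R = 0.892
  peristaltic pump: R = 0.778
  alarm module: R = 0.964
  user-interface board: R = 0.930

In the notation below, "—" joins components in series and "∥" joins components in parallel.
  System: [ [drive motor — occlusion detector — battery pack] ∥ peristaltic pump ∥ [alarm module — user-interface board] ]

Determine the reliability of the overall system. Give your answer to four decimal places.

Series (drive motor, occlusion detector, and battery pack): 0.841000 × 0.873000 × 0.892000 = 0.654900
Series (alarm module and user-interface board): 0.964000 × 0.930000 = 0.896520
Parallel ([0.654900], peristaltic pump, and [0.896520]): 1 − (1 − 0.654900)(1 − 0.778000)(1 − 0.896520) = 0.9921

0.9921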